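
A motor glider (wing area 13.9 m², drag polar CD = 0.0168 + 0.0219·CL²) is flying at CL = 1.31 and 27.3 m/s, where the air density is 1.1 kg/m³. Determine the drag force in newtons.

CD = 0.0168 + 0.0219 × 1.31² = 0.05438
D = ½ρv²S·CD = ½ × 1.1 × 27.3² × 13.9 × 0.05438 = 310 N

D = 310 N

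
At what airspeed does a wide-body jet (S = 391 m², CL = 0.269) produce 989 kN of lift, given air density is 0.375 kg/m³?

v = 224 m/s

L = ½ρv²S·CL ⇒ v = √(2L/(ρ·S·CL))
v = √(2 × 9.89×10^5 / (0.375 × 391 × 0.269)) = √50150 = 224 m/s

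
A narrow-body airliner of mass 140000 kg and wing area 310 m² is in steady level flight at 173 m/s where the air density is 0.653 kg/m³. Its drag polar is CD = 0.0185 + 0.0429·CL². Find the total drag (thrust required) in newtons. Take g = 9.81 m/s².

Level flight ⇒ L = W = m·g = 140000 × 9.81 = 1.3734×10^6 N.
Dynamic pressure q = 0.5 × 0.653 × 173² = 9772 Pa.
CL = W/(q·S) = 1.3734×10^6 / (9772 × 310) = 0.4534.
CD = 0.0185 + 0.0429 × 0.4534² = 0.02732.
D = q·S·CD = 9772 × 310 × 0.02732 = 82750 N

D = 82800 N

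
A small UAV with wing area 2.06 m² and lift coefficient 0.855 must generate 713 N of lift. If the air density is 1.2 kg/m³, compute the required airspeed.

v = 26 m/s

L = ½ρv²S·CL ⇒ v = √(2L/(ρ·S·CL))
v = √(2 × 713 / (1.2 × 2.06 × 0.855)) = √674.7 = 26 m/s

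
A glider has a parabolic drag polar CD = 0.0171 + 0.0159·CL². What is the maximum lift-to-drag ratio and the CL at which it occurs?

(L/D)max = 30.3, at CL = 1.04

For CD = CD0 + K·CL², (L/D)max occurs at CL* = √(CD0/K) and equals 1/(2√(K·CD0)).
(L/D)max = 1/(2√(0.0159 × 0.0171)) = 1/(2 × 0.01649) = 30.3
CL* = √(0.0171/0.0159) = 1.04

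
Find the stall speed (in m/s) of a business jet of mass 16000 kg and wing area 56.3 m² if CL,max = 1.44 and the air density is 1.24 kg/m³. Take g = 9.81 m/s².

V_stall = 55.9 m/s

Stall occurs when L = W at CL,max. W = mg = 16000 × 9.81 = 1.57×10^5 N.
From L = ½ρV²S·CL,max = W: V_stall = √(2W/(ρSCL,max)) = √(2·1.57×10^5/(1.24·56.3·1.44))
V_stall = √3123 = 55.9 m/s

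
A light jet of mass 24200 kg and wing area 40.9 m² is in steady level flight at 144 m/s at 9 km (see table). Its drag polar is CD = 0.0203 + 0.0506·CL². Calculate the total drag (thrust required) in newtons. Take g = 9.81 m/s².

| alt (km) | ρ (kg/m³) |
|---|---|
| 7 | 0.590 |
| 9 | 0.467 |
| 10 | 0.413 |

D = 18400 N

At 9 km, from the table: ρ = 0.467 kg/m³.
Level flight ⇒ L = W = m·g = 24200 × 9.81 = 2.374×10^5 N.
Dynamic pressure q = 0.5 × 0.467 × 144² = 4842 Pa.
Required CL = L/(qS) = 2.374×10^5/(4842·40.9) = 1.199.
CD = 0.0203 + 0.0506 × 1.199² = 0.09302.
D = q·S·CD = 4842 × 40.9 × 0.09302 = 18420 N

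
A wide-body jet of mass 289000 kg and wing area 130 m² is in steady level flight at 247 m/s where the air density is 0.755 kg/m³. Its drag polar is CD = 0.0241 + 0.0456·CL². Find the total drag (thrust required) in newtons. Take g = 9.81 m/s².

D = 1.95×10^5 N

Weight W = mg = 289000 × 9.81 = 2.8351×10^6 N; in level flight L = W.
Dynamic pressure q = 0.5 × 0.755 × 247² = 23030 Pa.
CL = 2W/(ρv²S) = 2×2.8351×10^6/(0.755×247²×130) = 0.9469.
CD = 0.0241 + 0.0456 × 0.9469² = 0.06499.
D = q·S·CD = 23030 × 130 × 0.06499 = 1.946×10^5 N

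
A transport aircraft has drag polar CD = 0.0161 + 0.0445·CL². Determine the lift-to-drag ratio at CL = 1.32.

CD = 0.0161 + 0.0445 × 1.32² = 0.09364
L/D = CL/CD = 1.32 / 0.09364 = 14.1

L/D = 14.1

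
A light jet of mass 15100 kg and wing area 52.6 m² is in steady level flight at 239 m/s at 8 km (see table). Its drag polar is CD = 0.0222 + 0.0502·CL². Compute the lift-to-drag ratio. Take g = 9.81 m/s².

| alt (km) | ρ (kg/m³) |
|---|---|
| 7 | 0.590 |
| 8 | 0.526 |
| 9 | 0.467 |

At 8 km, from the table: ρ = 0.526 kg/m³.
In steady level flight, lift balances weight: W = mg = 15100 × 9.81 = 1.4813×10^5 N.
Dynamic pressure q = 0.5 × 0.526 × 239² = 15020 Pa.
CL = 2W/(ρv²S) = 2×1.4813×10^5/(0.526×239²×52.6) = 0.1875.
CD = 0.0222 + 0.0502 × 0.1875² = 0.02396.
L/D = CL/CD = 0.1875 / 0.02396 = 7.82

L/D = 7.82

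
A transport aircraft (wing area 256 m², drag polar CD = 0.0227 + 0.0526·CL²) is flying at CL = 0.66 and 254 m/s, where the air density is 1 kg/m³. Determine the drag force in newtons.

CD = 0.0227 + 0.0526 × 0.66² = 0.04561
D = ½ρv²S·CD = ½ × 1 × 254² × 256 × 0.04561 = 3.77×10^5 N

D = 3.77×10^5 N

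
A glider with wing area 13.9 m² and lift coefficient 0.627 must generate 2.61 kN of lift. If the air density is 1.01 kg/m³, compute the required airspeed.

L = ½ρv²S·CL ⇒ v = √(2L/(ρ·S·CL))
v = √(2 × 2610 / (1.01 × 13.9 × 0.627)) = √593 = 24.4 m/s

v = 24.4 m/s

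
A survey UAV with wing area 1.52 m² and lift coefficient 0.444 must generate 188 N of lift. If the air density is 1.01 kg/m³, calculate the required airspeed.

v = 23.5 m/s

L = ½ρv²S·CL ⇒ v = √(2L/(ρ·S·CL))
v = √(2 × 188 / (1.01 × 1.52 × 0.444)) = √551.6 = 23.5 m/s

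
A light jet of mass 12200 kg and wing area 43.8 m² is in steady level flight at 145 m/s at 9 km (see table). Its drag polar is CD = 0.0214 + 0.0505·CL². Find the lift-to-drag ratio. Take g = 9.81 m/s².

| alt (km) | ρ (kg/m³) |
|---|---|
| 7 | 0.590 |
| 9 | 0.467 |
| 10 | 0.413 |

At 9 km, from the table: ρ = 0.467 kg/m³.
Level flight ⇒ L = W = m·g = 12200 × 9.81 = 1.1968×10^5 N.
Dynamic pressure q = 0.5 × 0.467 × 145² = 4909 Pa.
CL = 2W/(ρv²S) = 2×1.1968×10^5/(0.467×145²×43.8) = 0.5566.
CD = 0.0214 + 0.0505 × 0.5566² = 0.03704.
L/D = CL/CD = 0.5566 / 0.03704 = 15

L/D = 15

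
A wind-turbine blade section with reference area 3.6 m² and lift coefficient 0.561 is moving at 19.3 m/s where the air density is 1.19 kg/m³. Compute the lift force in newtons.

L = 448 N

L = ½ρv²S·CL = ½ × 1.19 × 19.3² × 3.6 × 0.561 = 448 N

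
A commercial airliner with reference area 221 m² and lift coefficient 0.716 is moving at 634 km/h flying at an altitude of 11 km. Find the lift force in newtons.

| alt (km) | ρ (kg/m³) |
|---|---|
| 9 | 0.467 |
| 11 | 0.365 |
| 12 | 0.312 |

L = 8.96×10^5 N

At 11 km, from the table: ρ = 0.365 kg/m³.
Convert speed: v = 634 km/h ÷ 3.6 = 176.1 m/s.
Dynamic pressure q = ½ρv² = ½ × 0.365 × 176.1² = 5660 Pa.
L = q·S·CL = 5660 × 221 × 0.716 = 8.96×10^5 N ≈ 896 kN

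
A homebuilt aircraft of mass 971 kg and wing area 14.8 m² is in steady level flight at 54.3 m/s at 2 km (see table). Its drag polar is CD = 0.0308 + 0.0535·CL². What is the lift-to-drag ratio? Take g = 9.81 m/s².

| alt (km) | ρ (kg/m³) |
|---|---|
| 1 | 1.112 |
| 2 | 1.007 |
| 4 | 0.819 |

L/D = 10.6

At 2 km, from the table: ρ = 1.007 kg/m³.
In steady level flight, lift balances weight: W = mg = 971 × 9.81 = 9525.5 N.
q = ½ρv² = ½ × 1.007 × 54.3² = 1485 Pa.
Required CL = L/(qS) = 9525.5/(1485·14.8) = 0.4335.
CD = 0.0308 + 0.0535 × 0.4335² = 0.04086.
L/D = CL/CD = 0.4335 / 0.04086 = 10.6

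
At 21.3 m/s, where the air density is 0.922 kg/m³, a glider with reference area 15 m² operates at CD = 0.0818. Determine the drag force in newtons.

Dynamic pressure q = ½ρv² = ½ × 0.922 × 21.3² = 209.2 Pa.
D = q·S·CD = 209.2 × 15 × 0.0818 = 257 N

D = 257 N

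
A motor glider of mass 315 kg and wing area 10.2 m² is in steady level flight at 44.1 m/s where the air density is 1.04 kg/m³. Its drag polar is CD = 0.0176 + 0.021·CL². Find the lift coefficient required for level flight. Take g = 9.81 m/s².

CL = 0.3

Weight W = mg = 315 × 9.81 = 3090.2 N; in level flight L = W.
q = ½ρv² = ½ × 1.04 × 44.1² = 1011 Pa.
CL = W/(q·S) = 3090.2 / (1011 × 10.2) = 0.2996.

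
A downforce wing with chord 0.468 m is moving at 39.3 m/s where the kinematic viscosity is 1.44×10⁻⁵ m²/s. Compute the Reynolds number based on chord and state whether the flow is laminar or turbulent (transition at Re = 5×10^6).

Re = v·c/ν = 39.3 × 0.468 / (1.44×10⁻⁵) = 1.28×10^6
Since 1.28×10^6 < 5×10^6, the flow is laminar.

Re = 1.28×10^6 (laminar)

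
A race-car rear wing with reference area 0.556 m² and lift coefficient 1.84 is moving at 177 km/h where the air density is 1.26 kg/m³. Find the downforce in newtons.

L = 1560 N

Convert speed: v = 177 km/h ÷ 3.6 = 49.17 m/s.
L = ½ρv²S·CL = ½ × 1.26 × 49.17² × 0.556 × 1.84 = 1560 N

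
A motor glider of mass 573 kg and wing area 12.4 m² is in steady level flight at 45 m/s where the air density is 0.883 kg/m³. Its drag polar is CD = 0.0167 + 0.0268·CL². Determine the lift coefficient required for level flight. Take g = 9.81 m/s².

CL = 0.507

Level flight ⇒ L = W = m·g = 573 × 9.81 = 5621.1 N.
q = ½ρv² = ½ × 0.883 × 45² = 894 Pa.
CL = W/(q·S) = 5621.1 / (894 × 12.4) = 0.507.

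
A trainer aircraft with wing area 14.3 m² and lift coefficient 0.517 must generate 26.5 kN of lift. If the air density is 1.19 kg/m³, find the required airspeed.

L = ½ρv²S·CL ⇒ v = √(2L/(ρ·S·CL))
v = √(2 × 26500 / (1.19 × 14.3 × 0.517)) = √6024 = 77.6 m/s

v = 77.6 m/s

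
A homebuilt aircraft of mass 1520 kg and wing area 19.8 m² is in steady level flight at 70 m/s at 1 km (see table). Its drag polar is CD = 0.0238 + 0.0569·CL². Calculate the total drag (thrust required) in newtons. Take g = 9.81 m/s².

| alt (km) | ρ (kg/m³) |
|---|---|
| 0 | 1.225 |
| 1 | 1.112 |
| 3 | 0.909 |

D = 1520 N

At 1 km, from the table: ρ = 1.112 kg/m³.
Weight W = mg = 1520 × 9.81 = 14911 N; in level flight L = W.
Dynamic pressure q = 0.5 × 1.112 × 70² = 2724 Pa.
Required CL = L/(qS) = 14911/(2724·19.8) = 0.2764.
CD = 0.0238 + 0.0569 × 0.2764² = 0.02815.
D = q·S·CD = 2724 × 19.8 × 0.02815 = 1518 N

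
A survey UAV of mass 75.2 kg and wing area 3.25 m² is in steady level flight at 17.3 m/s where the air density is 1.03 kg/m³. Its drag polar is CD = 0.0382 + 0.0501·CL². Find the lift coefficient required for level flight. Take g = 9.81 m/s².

CL = 1.47

In steady level flight, lift balances weight: W = mg = 75.2 × 9.81 = 737.71 N.
q = ½ρv² = ½ × 1.03 × 17.3² = 154.1 Pa.
CL = 2W/(ρv²S) = 2×737.71/(1.03×17.3²×3.25) = 1.473.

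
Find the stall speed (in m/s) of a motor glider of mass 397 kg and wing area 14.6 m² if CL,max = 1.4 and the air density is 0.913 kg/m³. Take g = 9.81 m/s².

At stall, lift equals weight: L = W = m·g = 397 × 9.81 = 3895 N.
From L = ½ρV²S·CL,max = W: V_stall = √(2W/(ρSCL,max)) = √(2·3895/(0.913·14.6·1.4))
V_stall = √417.4 = 20.4 m/s

V_stall = 20.4 m/s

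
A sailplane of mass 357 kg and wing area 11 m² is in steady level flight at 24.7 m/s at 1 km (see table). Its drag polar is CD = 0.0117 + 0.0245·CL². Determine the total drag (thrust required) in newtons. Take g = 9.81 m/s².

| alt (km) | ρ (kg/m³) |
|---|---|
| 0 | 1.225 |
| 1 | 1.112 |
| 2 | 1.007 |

D = 124 N

At 1 km, from the table: ρ = 1.112 kg/m³.
In steady level flight, lift balances weight: W = mg = 357 × 9.81 = 3502.2 N.
q = ½ρv² = ½ × 1.112 × 24.7² = 339.2 Pa.
Required CL = L/(qS) = 3502.2/(339.2·11) = 0.9386.
CD = 0.0117 + 0.0245 × 0.9386² = 0.03328.
D = q·S·CD = 339.2 × 11 × 0.03328 = 124.2 N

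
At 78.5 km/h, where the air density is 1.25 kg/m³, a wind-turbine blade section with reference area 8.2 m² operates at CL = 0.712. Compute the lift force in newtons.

L = 1740 N

Convert speed: v = 78.5 km/h ÷ 3.6 = 21.81 m/s.
Dynamic pressure q = ½ρv² = ½ × 1.25 × 21.81² = 297.2 Pa.
L = q·S·CL = 297.2 × 8.2 × 0.712 = 1740 N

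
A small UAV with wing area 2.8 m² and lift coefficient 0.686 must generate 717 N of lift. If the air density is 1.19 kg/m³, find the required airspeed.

L = ½ρv²S·CL ⇒ v = √(2L/(ρ·S·CL))
v = √(2 × 717 / (1.19 × 2.8 × 0.686)) = √627.4 = 25 m/s

v = 25 m/s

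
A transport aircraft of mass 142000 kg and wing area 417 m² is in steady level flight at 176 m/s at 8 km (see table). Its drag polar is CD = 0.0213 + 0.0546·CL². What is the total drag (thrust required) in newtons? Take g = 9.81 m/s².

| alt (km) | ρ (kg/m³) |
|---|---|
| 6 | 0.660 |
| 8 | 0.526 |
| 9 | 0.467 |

D = 1.04×10^5 N

At 8 km, from the table: ρ = 0.526 kg/m³.
Weight W = mg = 142000 × 9.81 = 1.393×10^6 N; in level flight L = W.
q = ½ρv² = ½ × 0.526 × 176² = 8147 Pa.
CL = W/(q·S) = 1.393×10^6 / (8147 × 417) = 0.4101.
CD = 0.0213 + 0.0546 × 0.4101² = 0.03048.
D = q·S·CD = 8147 × 417 × 0.03048 = 1.035×10^5 N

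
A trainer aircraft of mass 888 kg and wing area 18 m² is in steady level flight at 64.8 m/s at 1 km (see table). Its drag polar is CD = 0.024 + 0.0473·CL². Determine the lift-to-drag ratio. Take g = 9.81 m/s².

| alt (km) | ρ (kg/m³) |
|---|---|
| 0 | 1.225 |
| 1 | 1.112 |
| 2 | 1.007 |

At 1 km, from the table: ρ = 1.112 kg/m³.
Level flight ⇒ L = W = m·g = 888 × 9.81 = 8711.3 N.
Dynamic pressure q = 0.5 × 1.112 × 64.8² = 2335 Pa.
CL = W/(q·S) = 8711.3 / (2335 × 18) = 0.2073.
CD = 0.024 + 0.0473 × 0.2073² = 0.02603.
L/D = CL/CD = 0.2073 / 0.02603 = 7.96

L/D = 7.96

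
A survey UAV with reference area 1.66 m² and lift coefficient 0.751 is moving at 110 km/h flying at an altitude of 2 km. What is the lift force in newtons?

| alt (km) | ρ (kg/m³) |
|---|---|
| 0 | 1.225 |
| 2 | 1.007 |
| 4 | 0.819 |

At 2 km, from the table: ρ = 1.007 kg/m³.
Convert speed: v = 110 km/h ÷ 3.6 = 30.56 m/s.
L = ½ρv²S·CL = ½ × 1.007 × 30.56² × 1.66 × 0.751 = 586 N

L = 586 N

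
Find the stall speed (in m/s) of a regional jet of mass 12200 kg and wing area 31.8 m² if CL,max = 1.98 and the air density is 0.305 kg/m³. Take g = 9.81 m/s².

At stall, lift equals weight: L = W = m·g = 12200 × 9.81 = 1.197×10^5 N.
V_stall = √(2W/(ρ·S·CL,max)) = √(2 × 1.197×10^5 / (0.305 × 31.8 × 1.98))
V_stall = √12460 = 112 m/s

V_stall = 112 m/s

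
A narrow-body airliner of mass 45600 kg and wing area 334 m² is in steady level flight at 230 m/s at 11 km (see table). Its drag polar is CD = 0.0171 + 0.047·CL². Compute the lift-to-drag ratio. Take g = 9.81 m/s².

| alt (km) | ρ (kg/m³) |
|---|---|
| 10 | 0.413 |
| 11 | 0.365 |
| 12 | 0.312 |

L/D = 7.71

At 11 km, from the table: ρ = 0.365 kg/m³.
Weight W = mg = 45600 × 9.81 = 4.4734×10^5 N; in level flight L = W.
Dynamic pressure q = 0.5 × 0.365 × 230² = 9654 Pa.
Required CL = L/(qS) = 4.4734×10^5/(9654·334) = 0.1387.
CD = 0.0171 + 0.047 × 0.1387² = 0.018.
L/D = CL/CD = 0.1387 / 0.018 = 7.71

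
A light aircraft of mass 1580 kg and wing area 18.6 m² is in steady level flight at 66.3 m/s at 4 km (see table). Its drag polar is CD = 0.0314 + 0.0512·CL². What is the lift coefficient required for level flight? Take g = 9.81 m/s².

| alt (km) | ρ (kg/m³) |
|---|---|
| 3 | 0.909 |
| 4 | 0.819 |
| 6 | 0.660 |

CL = 0.463

At 4 km, from the table: ρ = 0.819 kg/m³.
Level flight ⇒ L = W = m·g = 1580 × 9.81 = 15500 N.
Dynamic pressure q = 0.5 × 0.819 × 66.3² = 1800 Pa.
Required CL = L/(qS) = 15500/(1800·18.6) = 0.4629.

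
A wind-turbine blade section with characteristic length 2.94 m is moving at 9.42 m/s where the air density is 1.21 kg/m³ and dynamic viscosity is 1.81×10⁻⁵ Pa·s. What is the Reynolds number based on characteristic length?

Re = 1.85×10^6

Re = ρ·v·c/μ = 1.21 × 9.42 × 2.94 / (1.81×10⁻⁵) = 1.85×10^6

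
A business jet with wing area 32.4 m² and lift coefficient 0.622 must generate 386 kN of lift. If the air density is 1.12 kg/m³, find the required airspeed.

L = ½ρv²S·CL ⇒ v = √(2L/(ρ·S·CL))
v = √(2 × 3.86×10^5 / (1.12 × 32.4 × 0.622)) = √34200 = 185 m/s

v = 185 m/s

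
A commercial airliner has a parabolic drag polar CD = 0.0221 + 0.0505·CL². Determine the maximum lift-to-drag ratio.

(L/D)max = 15

For CD = CD0 + K·CL², (L/D)max occurs at CL* = √(CD0/K) and equals 1/(2√(K·CD0)).
(L/D)max = 1/(2√(0.0505 × 0.0221)) = 1/(2 × 0.03341) = 15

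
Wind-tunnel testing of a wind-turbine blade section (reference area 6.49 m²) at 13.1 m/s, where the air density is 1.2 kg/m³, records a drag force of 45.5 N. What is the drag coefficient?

CD = 0.0681

From D = ½ρv²S·CD, rearranging gives CD = 2D/(ρv²S).
CD = 2 × 45.5 / (1.2 × 13.1² × 6.49) = 0.0681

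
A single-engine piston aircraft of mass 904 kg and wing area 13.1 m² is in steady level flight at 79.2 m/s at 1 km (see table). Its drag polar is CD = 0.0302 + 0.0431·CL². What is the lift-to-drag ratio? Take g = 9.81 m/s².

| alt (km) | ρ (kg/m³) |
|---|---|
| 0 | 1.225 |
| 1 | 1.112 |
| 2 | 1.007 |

At 1 km, from the table: ρ = 1.112 kg/m³.
Level flight ⇒ L = W = m·g = 904 × 9.81 = 8868.2 N.
q = ½ρv² = ½ × 1.112 × 79.2² = 3488 Pa.
CL = W/(q·S) = 8868.2 / (3488 × 13.1) = 0.1941.
CD = 0.0302 + 0.0431 × 0.1941² = 0.03182.
L/D = CL/CD = 0.1941 / 0.03182 = 6.1

L/D = 6.1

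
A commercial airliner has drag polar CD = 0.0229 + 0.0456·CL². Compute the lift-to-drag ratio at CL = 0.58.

CD = 0.0229 + 0.0456 × 0.58² = 0.03824
L/D = CL/CD = 0.58 / 0.03824 = 15.2

L/D = 15.2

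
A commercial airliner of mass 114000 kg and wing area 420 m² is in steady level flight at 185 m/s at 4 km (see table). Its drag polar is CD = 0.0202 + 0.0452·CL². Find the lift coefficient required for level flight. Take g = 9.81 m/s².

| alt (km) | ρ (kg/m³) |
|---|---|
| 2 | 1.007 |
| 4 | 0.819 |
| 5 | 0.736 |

CL = 0.19

At 4 km, from the table: ρ = 0.819 kg/m³.
Level flight ⇒ L = W = m·g = 114000 × 9.81 = 1.1183×10^6 N.
Dynamic pressure q = 0.5 × 0.819 × 185² = 14020 Pa.
Required CL = L/(qS) = 1.1183×10^6/(14020·420) = 0.19.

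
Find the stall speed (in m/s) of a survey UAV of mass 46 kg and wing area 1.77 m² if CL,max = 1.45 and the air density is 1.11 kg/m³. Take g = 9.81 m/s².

V_stall = 17.8 m/s

Weight W = mg = 46 × 9.81 = 451.3 N.
From L = ½ρV²S·CL,max = W: V_stall = √(2W/(ρSCL,max)) = √(2·451.3/(1.11·1.77·1.45))
V_stall = √316.8 = 17.8 m/s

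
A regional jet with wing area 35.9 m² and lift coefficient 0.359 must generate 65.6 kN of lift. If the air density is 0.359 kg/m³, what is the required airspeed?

v = 168 m/s

L = ½ρv²S·CL ⇒ v = √(2L/(ρ·S·CL))
v = √(2 × 65600 / (0.359 × 35.9 × 0.359)) = √28360 = 168 m/s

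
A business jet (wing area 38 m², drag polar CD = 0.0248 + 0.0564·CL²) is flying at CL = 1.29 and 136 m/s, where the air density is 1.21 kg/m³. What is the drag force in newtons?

CD = 0.0248 + 0.0564 × 1.29² = 0.1187
D = ½ρv²S·CD = ½ × 1.21 × 136² × 38 × 0.1187 = 50500 N

D = 50500 N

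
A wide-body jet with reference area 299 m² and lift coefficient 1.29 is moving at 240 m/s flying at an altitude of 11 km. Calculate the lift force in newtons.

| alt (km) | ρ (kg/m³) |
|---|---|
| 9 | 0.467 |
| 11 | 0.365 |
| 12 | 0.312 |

L = 4.05×10^6 N

At 11 km, from the table: ρ = 0.365 kg/m³.
Dynamic pressure q = ½ρv² = ½ × 0.365 × 240² = 10510 Pa.
L = q·S·CL = 10510 × 299 × 1.29 = 4.05×10^6 N ≈ 4050 kN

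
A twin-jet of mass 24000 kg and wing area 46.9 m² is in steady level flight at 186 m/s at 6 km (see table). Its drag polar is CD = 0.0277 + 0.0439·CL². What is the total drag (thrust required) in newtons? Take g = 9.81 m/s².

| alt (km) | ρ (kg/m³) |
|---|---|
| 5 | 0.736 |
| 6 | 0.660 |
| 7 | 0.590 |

At 6 km, from the table: ρ = 0.660 kg/m³.
Weight W = mg = 24000 × 9.81 = 2.3544×10^5 N; in level flight L = W.
Dynamic pressure q = 0.5 × 0.66 × 186² = 11420 Pa.
CL = 2W/(ρv²S) = 2×2.3544×10^5/(0.66×186²×46.9) = 0.4397.
CD = 0.0277 + 0.0439 × 0.4397² = 0.03619.
D = q·S·CD = 11420 × 46.9 × 0.03619 = 19380 N

D = 19400 N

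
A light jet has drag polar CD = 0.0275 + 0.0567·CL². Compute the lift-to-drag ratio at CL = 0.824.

L/D = 12.5

CD = 0.0275 + 0.0567 × 0.824² = 0.066
L/D = CL/CD = 0.824 / 0.066 = 12.5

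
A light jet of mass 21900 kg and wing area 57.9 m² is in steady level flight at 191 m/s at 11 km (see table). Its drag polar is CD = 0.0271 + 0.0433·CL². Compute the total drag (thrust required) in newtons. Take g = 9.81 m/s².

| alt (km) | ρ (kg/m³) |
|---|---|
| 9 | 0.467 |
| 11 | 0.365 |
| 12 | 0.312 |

D = 15600 N

At 11 km, from the table: ρ = 0.365 kg/m³.
Weight W = mg = 21900 × 9.81 = 2.1484×10^5 N; in level flight L = W.
Dynamic pressure q = 0.5 × 0.365 × 191² = 6658 Pa.
Required CL = L/(qS) = 2.1484×10^5/(6658·57.9) = 0.5573.
CD = 0.0271 + 0.0433 × 0.5573² = 0.04055.
D = q·S·CD = 6658 × 57.9 × 0.04055 = 15630 N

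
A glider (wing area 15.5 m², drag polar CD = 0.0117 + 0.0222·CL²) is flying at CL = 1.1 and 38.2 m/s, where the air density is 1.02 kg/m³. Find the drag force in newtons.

D = 445 N

CD = 0.0117 + 0.0222 × 1.1² = 0.03856
D = ½ρv²S·CD = ½ × 1.02 × 38.2² × 15.5 × 0.03856 = 445 N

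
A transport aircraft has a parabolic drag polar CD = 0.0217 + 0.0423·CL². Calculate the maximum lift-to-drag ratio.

For CD = CD0 + K·CL², (L/D)max occurs at CL* = √(CD0/K) and equals 1/(2√(K·CD0)).
(L/D)max = 1/(2√(0.0423 × 0.0217)) = 1/(2 × 0.0303) = 16.5

(L/D)max = 16.5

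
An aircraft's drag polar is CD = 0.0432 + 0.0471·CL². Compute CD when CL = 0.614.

CD = 0.0432 + 0.0471 × 0.614² = 0.0432 + 0.01776 = 0.061

CD = 0.061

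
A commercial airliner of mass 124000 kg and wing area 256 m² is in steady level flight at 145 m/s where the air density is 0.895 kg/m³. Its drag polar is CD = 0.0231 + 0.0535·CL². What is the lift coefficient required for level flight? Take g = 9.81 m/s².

CL = 0.505

Level flight ⇒ L = W = m·g = 124000 × 9.81 = 1.2164×10^6 N.
Dynamic pressure q = 0.5 × 0.895 × 145² = 9409 Pa.
CL = W/(q·S) = 1.2164×10^6 / (9409 × 256) = 0.505.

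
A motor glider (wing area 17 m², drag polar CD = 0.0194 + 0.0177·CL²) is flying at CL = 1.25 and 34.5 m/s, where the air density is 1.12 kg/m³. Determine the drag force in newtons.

D = 533 N

CD = 0.0194 + 0.0177 × 1.25² = 0.04706
D = ½ρv²S·CD = ½ × 1.12 × 34.5² × 17 × 0.04706 = 533 N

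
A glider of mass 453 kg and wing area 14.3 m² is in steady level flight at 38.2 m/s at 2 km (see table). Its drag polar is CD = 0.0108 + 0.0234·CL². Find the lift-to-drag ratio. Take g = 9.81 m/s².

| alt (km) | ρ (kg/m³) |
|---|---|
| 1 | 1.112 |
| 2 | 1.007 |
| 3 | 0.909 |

At 2 km, from the table: ρ = 1.007 kg/m³.
In steady level flight, lift balances weight: W = mg = 453 × 9.81 = 4443.9 N.
Dynamic pressure q = 0.5 × 1.007 × 38.2² = 734.7 Pa.
Required CL = L/(qS) = 4443.9/(734.7·14.3) = 0.423.
CD = 0.0108 + 0.0234 × 0.423² = 0.01499.
L/D = CL/CD = 0.423 / 0.01499 = 28.2

L/D = 28.2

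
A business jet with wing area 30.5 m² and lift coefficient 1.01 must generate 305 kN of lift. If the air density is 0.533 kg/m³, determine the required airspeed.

L = ½ρv²S·CL ⇒ v = √(2L/(ρ·S·CL))
v = √(2 × 3.05×10^5 / (0.533 × 30.5 × 1.01)) = √37150 = 193 m/s

v = 193 m/s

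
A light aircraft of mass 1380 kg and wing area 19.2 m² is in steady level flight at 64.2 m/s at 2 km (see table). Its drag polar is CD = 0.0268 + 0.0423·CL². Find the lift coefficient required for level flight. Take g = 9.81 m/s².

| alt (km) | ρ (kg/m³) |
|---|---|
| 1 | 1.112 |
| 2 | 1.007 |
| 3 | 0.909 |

At 2 km, from the table: ρ = 1.007 kg/m³.
Level flight ⇒ L = W = m·g = 1380 × 9.81 = 13538 N.
Dynamic pressure q = 0.5 × 1.007 × 64.2² = 2075 Pa.
Required CL = L/(qS) = 13538/(2075·19.2) = 0.3398.

CL = 0.34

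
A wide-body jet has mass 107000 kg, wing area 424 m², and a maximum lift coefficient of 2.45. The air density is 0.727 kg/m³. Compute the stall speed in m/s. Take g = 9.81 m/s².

At stall, lift equals weight: L = W = m·g = 107000 × 9.81 = 1.05×10^6 N.
From L = ½ρV²S·CL,max = W: V_stall = √(2W/(ρSCL,max)) = √(2·1.05×10^6/(0.727·424·2.45))
V_stall = √2780 = 52.7 m/s

V_stall = 52.7 m/s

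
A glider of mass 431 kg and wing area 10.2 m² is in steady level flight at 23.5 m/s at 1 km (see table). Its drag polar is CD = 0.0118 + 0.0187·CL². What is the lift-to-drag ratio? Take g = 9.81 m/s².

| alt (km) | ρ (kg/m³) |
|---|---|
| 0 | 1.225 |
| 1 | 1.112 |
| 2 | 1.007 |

At 1 km, from the table: ρ = 1.112 kg/m³.
In steady level flight, lift balances weight: W = mg = 431 × 9.81 = 4228.1 N.
Dynamic pressure q = 0.5 × 1.112 × 23.5² = 307.1 Pa.
Required CL = L/(qS) = 4228.1/(307.1·10.2) = 1.35.
CD = 0.0118 + 0.0187 × 1.35² = 0.04588.
L/D = CL/CD = 1.35 / 0.04588 = 29.4

L/D = 29.4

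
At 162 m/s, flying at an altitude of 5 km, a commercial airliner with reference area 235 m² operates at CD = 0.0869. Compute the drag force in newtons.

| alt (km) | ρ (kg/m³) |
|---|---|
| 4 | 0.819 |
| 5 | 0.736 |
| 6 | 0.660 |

D = 1.97×10^5 N

At 5 km, from the table: ρ = 0.736 kg/m³.
Dynamic pressure q = ½ρv² = ½ × 0.736 × 162² = 9658 Pa.
D = q·S·CD = 9658 × 235 × 0.0869 = 1.97×10^5 N ≈ 197 kN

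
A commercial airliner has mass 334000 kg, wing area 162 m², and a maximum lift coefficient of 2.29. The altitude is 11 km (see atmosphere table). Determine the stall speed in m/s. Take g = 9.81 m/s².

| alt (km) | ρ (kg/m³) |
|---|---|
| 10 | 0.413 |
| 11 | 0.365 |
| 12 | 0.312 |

V_stall = 220 m/s

At 11 km, from the table: ρ = 0.365 kg/m³.
Stall occurs when L = W at CL,max. W = mg = 334000 × 9.81 = 3.277×10^6 N.
V_stall = √(2W/(ρ·S·CL,max)) = √(2 × 3.277×10^6 / (0.365 × 162 × 2.29))
V_stall = √48400 = 220 m/s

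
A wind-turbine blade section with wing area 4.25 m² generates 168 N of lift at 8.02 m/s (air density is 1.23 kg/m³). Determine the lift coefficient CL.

From L = ½ρv²S·CL, rearranging gives CL = 2L/(ρv²S).
CL = 2 × 168 / (1.23 × 8.02² × 4.25) = 0.999

CL = 0.999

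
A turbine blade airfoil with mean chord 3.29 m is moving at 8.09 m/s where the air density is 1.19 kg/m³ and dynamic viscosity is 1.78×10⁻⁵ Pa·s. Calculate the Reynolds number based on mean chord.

Re = 1.78×10^6

Re = ρ·v·c/μ = 1.19 × 8.09 × 3.29 / (1.78×10⁻⁵) = 1.78×10^6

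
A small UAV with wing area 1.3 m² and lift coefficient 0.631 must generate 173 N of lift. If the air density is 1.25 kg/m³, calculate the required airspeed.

L = ½ρv²S·CL ⇒ v = √(2L/(ρ·S·CL))
v = √(2 × 173 / (1.25 × 1.3 × 0.631)) = √337.4 = 18.4 m/s

v = 18.4 m/s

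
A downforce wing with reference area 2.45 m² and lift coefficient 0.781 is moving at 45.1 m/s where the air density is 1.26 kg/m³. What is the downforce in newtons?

L = 2450 N

Dynamic pressure q = ½ρv² = ½ × 1.26 × 45.1² = 1281 Pa.
L = q·S·CL = 1281 × 2.45 × 0.781 = 2450 N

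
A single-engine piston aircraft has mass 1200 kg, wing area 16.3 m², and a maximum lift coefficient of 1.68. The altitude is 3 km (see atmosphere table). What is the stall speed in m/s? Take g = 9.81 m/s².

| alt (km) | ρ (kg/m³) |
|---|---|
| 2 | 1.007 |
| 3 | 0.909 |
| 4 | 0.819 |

At 3 km, from the table: ρ = 0.909 kg/m³.
Stall occurs when L = W at CL,max. W = mg = 1200 × 9.81 = 11770 N.
V_stall = √(2W/(ρ·S·CL,max)) = √(2 × 11770 / (0.909 × 16.3 × 1.68))
V_stall = √945.8 = 30.8 m/s

V_stall = 30.8 m/s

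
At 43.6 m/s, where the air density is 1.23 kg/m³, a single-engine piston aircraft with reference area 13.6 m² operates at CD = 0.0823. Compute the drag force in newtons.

D = ½ρv²S·CD = ½ × 1.23 × 43.6² × 13.6 × 0.0823 = 1310 N

D = 1310 N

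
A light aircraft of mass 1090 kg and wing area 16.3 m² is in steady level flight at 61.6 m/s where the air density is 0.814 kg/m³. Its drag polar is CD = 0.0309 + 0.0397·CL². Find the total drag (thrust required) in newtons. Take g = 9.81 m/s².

Level flight ⇒ L = W = m·g = 1090 × 9.81 = 10693 N.
Dynamic pressure q = 0.5 × 0.814 × 61.6² = 1544 Pa.
Required CL = L/(qS) = 10693/(1544·16.3) = 0.4248.
CD = 0.0309 + 0.0397 × 0.4248² = 0.03806.
D = q·S·CD = 1544 × 16.3 × 0.03806 = 958.2 N

D = 958 N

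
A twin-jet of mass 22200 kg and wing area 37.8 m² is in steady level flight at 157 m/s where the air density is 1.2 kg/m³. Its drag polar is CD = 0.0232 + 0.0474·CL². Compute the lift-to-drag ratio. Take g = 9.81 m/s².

Weight W = mg = 22200 × 9.81 = 2.1778×10^5 N; in level flight L = W.
q = ½ρv² = ½ × 1.2 × 157² = 14790 Pa.
Required CL = L/(qS) = 2.1778×10^5/(14790·37.8) = 0.3896.
CD = 0.0232 + 0.0474 × 0.3896² = 0.03039.
L/D = CL/CD = 0.3896 / 0.03039 = 12.8

L/D = 12.8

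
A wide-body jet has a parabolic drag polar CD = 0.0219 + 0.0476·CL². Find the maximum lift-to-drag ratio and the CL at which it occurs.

(L/D)max = 15.5, at CL = 0.678

For CD = CD0 + K·CL², (L/D)max occurs at CL* = √(CD0/K) and equals 1/(2√(K·CD0)).
(L/D)max = 1/(2√(0.0476 × 0.0219)) = 1/(2 × 0.03229) = 15.5
CL* = √(0.0219/0.0476) = 0.678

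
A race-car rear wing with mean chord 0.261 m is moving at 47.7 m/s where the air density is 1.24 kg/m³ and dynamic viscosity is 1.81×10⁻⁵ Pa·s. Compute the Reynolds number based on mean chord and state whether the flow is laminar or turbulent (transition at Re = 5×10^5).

Re = 8.53×10^5 (turbulent)

Re = ρ·v·c/μ = 1.24 × 47.7 × 0.261 / (1.81×10⁻⁵) = 8.53×10^5
Since 8.53×10^5 > 5×10^5, the flow is turbulent.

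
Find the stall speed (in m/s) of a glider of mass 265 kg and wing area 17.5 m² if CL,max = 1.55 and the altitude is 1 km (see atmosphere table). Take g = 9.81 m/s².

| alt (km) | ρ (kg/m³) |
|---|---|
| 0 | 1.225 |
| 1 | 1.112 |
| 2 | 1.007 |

At 1 km, from the table: ρ = 1.112 kg/m³.
Weight W = mg = 265 × 9.81 = 2600 N.
V_stall = √(2W/(ρ·S·CL,max)) = √(2 × 2600 / (1.112 × 17.5 × 1.55))
V_stall = √172.4 = 13.1 m/s

V_stall = 13.1 m/s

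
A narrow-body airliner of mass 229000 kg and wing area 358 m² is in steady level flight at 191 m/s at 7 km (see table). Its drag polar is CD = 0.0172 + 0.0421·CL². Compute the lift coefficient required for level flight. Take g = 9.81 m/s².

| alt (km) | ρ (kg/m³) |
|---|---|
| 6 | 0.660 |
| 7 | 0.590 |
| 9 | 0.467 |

At 7 km, from the table: ρ = 0.590 kg/m³.
Level flight ⇒ L = W = m·g = 229000 × 9.81 = 2.2465×10^6 N.
Dynamic pressure q = 0.5 × 0.59 × 191² = 10760 Pa.
Required CL = L/(qS) = 2.2465×10^6/(10760·358) = 0.5831.

CL = 0.583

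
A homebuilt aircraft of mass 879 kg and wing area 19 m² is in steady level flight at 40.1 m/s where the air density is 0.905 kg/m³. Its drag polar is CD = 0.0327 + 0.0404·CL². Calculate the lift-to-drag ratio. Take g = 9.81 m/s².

L/D = 12.9

In steady level flight, lift balances weight: W = mg = 879 × 9.81 = 8623 N.
Dynamic pressure q = 0.5 × 0.905 × 40.1² = 727.6 Pa.
CL = 2W/(ρv²S) = 2×8623/(0.905×40.1²×19) = 0.6237.
CD = 0.0327 + 0.0404 × 0.6237² = 0.04842.
L/D = CL/CD = 0.6237 / 0.04842 = 12.9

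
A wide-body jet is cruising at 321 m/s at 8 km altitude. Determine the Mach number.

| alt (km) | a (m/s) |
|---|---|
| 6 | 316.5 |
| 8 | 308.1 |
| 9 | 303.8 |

M = 1.04

At 8 km, from the table: a = 308.1 m/s.
M = v/a = 321 / 308.1 = 1.04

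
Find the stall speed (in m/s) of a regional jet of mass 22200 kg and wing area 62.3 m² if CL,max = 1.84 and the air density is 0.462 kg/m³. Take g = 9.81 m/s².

V_stall = 90.7 m/s

Stall occurs when L = W at CL,max. W = mg = 22200 × 9.81 = 2.178×10^5 N.
From L = ½ρV²S·CL,max = W: V_stall = √(2W/(ρSCL,max)) = √(2·2.178×10^5/(0.462·62.3·1.84))
V_stall = √8224 = 90.7 m/s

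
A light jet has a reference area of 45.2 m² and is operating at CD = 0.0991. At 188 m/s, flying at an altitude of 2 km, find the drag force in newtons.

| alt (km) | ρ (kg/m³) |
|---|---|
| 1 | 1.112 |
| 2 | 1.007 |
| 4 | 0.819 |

At 2 km, from the table: ρ = 1.007 kg/m³.
D = ½ρv²S·CD = ½ × 1.007 × 188² × 45.2 × 0.0991 = 79700 N ≈ 79.7 kN

D = 79700 N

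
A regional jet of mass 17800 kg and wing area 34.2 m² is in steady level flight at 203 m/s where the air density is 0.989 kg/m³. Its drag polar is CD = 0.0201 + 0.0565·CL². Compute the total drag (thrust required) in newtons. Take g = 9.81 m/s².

Weight W = mg = 17800 × 9.81 = 1.7462×10^5 N; in level flight L = W.
q = ½ρv² = ½ × 0.989 × 203² = 20380 Pa.
CL = W/(q·S) = 1.7462×10^5 / (20380 × 34.2) = 0.2506.
CD = 0.0201 + 0.0565 × 0.2506² = 0.02365.
D = q·S·CD = 20380 × 34.2 × 0.02365 = 16480 N

D = 16500 N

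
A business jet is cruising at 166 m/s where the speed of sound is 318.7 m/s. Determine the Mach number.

M = 0.521

M = v/a = 166 / 318.7 = 0.521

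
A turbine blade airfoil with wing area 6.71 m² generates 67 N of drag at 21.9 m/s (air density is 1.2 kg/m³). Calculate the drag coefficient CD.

CD = 0.0347

From D = ½ρv²S·CD, rearranging gives CD = 2D/(ρv²S).
CD = 2 × 67 / (1.2 × 21.9² × 6.71) = 0.0347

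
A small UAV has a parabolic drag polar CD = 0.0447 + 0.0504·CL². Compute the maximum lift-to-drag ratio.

For CD = CD0 + K·CL², (L/D)max occurs at CL* = √(CD0/K) and equals 1/(2√(K·CD0)).
(L/D)max = 1/(2√(0.0504 × 0.0447)) = 1/(2 × 0.04746) = 10.5

(L/D)max = 10.5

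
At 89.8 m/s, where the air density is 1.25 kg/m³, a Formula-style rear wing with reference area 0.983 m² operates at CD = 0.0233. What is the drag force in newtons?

D = 115 N

D = ½ρv²S·CD = ½ × 1.25 × 89.8² × 0.983 × 0.0233 = 115 N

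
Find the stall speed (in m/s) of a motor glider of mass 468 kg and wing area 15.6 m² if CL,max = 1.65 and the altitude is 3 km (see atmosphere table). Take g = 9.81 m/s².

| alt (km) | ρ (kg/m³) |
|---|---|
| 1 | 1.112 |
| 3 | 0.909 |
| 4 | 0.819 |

V_stall = 19.8 m/s

At 3 km, from the table: ρ = 0.909 kg/m³.
Weight W = mg = 468 × 9.81 = 4591 N.
From L = ½ρV²S·CL,max = W: V_stall = √(2W/(ρSCL,max)) = √(2·4591/(0.909·15.6·1.65))
V_stall = √392.4 = 19.8 m/s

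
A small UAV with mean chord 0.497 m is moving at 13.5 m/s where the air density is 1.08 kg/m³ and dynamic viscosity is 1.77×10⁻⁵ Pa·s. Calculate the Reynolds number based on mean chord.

Re = ρ·v·c/μ = 1.08 × 13.5 × 0.497 / (1.77×10⁻⁵) = 4.09×10^5

Re = 4.09×10^5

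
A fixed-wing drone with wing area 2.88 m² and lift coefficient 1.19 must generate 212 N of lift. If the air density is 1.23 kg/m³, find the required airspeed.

v = 10 m/s

L = ½ρv²S·CL ⇒ v = √(2L/(ρ·S·CL))
v = √(2 × 212 / (1.23 × 2.88 × 1.19)) = √100.6 = 10 m/s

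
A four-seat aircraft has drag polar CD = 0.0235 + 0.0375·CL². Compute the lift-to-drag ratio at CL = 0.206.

L/D = 8.21

CD = 0.0235 + 0.0375 × 0.206² = 0.02509
L/D = CL/CD = 0.206 / 0.02509 = 8.21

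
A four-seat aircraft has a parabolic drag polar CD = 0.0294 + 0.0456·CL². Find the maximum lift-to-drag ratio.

For CD = CD0 + K·CL², (L/D)max occurs at CL* = √(CD0/K) and equals 1/(2√(K·CD0)).
(L/D)max = 1/(2√(0.0456 × 0.0294)) = 1/(2 × 0.03661) = 13.7

(L/D)max = 13.7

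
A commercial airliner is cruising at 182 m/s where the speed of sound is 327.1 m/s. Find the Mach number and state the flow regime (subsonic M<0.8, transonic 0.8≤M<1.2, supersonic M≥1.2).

M = 0.556 (subsonic)

M = v/a = 182 / 327.1 = 0.556
M = 0.556 → subsonic.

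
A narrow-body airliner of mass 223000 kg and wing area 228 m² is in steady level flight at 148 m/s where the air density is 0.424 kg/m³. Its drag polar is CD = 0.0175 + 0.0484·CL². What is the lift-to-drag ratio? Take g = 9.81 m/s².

In steady level flight, lift balances weight: W = mg = 223000 × 9.81 = 2.1876×10^6 N.
q = ½ρv² = ½ × 0.424 × 148² = 4644 Pa.
Required CL = L/(qS) = 2.1876×10^6/(4644·228) = 2.066.
CD = 0.0175 + 0.0484 × 2.066² = 0.2241.
L/D = CL/CD = 2.066 / 0.2241 = 9.22

L/D = 9.22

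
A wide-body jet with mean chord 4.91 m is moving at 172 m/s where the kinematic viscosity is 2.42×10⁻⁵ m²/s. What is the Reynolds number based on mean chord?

Re = 3.49×10^7

Re = v·c/ν = 172 × 4.91 / (2.42×10⁻⁵) = 3.49×10^7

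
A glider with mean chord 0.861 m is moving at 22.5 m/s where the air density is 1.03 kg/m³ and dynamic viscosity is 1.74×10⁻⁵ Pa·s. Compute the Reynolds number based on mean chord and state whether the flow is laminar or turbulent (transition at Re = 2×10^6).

Re = 1.15×10^6 (laminar)

Re = ρ·v·c/μ = 1.03 × 22.5 × 0.861 / (1.74×10⁻⁵) = 1.15×10^6
Since 1.15×10^6 < 2×10^6, the flow is laminar.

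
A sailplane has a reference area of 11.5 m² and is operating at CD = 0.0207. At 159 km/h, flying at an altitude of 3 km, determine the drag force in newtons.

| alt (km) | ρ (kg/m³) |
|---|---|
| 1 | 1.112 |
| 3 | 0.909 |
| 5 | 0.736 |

At 3 km, from the table: ρ = 0.909 kg/m³.
Convert speed: v = 159 km/h ÷ 3.6 = 44.17 m/s.
D = ½ρv²S·CD = ½ × 0.909 × 44.17² × 11.5 × 0.0207 = 211 N

D = 211 N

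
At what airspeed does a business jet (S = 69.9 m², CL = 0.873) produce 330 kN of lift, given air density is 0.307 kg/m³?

v = 188 m/s

L = ½ρv²S·CL ⇒ v = √(2L/(ρ·S·CL))
v = √(2 × 3.3×10^5 / (0.307 × 69.9 × 0.873)) = √35230 = 188 m/s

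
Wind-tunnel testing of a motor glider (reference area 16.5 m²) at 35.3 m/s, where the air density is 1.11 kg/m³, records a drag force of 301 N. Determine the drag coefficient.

From D = ½ρv²S·CD, rearranging gives CD = 2D/(ρv²S).
CD = 2 × 301 / (1.11 × 35.3² × 16.5) = 0.0264

CD = 0.0264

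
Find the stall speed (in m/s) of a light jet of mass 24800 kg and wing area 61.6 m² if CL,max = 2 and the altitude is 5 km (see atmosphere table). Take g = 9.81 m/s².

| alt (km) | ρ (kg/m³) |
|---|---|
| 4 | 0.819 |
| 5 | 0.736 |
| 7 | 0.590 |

V_stall = 73.3 m/s

At 5 km, from the table: ρ = 0.736 kg/m³.
Weight W = mg = 24800 × 9.81 = 2.433×10^5 N.
From L = ½ρV²S·CL,max = W: V_stall = √(2W/(ρSCL,max)) = √(2·2.433×10^5/(0.736·61.6·2))
V_stall = √5366 = 73.3 m/s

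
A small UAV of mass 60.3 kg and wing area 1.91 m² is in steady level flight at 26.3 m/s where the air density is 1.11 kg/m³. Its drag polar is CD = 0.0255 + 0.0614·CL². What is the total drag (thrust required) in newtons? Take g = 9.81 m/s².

D = 48 N

In steady level flight, lift balances weight: W = mg = 60.3 × 9.81 = 591.54 N.
q = ½ρv² = ½ × 1.11 × 26.3² = 383.9 Pa.
Required CL = L/(qS) = 591.54/(383.9·1.91) = 0.8068.
CD = 0.0255 + 0.0614 × 0.8068² = 0.06546.
D = q·S·CD = 383.9 × 1.91 × 0.06546 = 48 N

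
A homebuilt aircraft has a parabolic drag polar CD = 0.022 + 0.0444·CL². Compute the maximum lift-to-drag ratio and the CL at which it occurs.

(L/D)max = 16, at CL = 0.704

For CD = CD0 + K·CL², (L/D)max occurs at CL* = √(CD0/K) and equals 1/(2√(K·CD0)).
(L/D)max = 1/(2√(0.0444 × 0.022)) = 1/(2 × 0.03125) = 16
CL* = √(0.022/0.0444) = 0.704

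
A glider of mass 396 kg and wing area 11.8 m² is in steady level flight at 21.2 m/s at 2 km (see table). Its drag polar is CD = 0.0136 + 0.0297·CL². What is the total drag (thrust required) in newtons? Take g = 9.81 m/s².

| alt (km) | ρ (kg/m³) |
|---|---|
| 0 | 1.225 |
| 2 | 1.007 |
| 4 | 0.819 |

D = 204 N

At 2 km, from the table: ρ = 1.007 kg/m³.
In steady level flight, lift balances weight: W = mg = 396 × 9.81 = 3884.8 N.
q = ½ρv² = ½ × 1.007 × 21.2² = 226.3 Pa.
Required CL = L/(qS) = 3884.8/(226.3·11.8) = 1.455.
CD = 0.0136 + 0.0297 × 1.455² = 0.07646.
D = q·S·CD = 226.3 × 11.8 × 0.07646 = 204.2 N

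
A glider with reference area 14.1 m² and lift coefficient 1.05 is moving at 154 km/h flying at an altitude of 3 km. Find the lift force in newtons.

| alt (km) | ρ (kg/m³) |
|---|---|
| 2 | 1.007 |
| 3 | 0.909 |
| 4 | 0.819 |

At 3 km, from the table: ρ = 0.909 kg/m³.
Convert speed: v = 154 km/h ÷ 3.6 = 42.78 m/s.
L = ½ρv²S·CL = ½ × 0.909 × 42.78² × 14.1 × 1.05 = 12300 N ≈ 12.3 kN

L = 12300 N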